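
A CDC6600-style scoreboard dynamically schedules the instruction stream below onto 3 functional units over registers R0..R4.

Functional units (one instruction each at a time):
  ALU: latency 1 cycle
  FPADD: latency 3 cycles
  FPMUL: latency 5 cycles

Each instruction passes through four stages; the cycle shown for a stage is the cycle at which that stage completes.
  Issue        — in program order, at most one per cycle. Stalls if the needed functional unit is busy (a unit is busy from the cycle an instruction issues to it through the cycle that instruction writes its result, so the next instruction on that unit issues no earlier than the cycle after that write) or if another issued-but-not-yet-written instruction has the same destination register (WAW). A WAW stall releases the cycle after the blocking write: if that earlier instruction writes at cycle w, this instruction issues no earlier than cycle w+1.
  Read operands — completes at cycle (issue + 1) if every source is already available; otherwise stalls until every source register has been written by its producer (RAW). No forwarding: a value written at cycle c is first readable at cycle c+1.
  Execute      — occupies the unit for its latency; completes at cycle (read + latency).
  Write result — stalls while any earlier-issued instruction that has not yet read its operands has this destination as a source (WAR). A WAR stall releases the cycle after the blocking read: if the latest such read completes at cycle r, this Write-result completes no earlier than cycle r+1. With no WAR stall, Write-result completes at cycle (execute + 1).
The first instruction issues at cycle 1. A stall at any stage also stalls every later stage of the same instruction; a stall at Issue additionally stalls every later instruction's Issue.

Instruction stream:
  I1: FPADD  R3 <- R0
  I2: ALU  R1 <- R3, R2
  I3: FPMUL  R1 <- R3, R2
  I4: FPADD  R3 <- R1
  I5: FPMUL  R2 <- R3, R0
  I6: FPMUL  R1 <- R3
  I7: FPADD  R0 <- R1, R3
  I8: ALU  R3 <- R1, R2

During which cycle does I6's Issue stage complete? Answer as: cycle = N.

cycle = 30

I1 -> (1, 2, 5, 6)
I2 -> (2, 7, 8, 9)  // RAW R3: wait I1 write@6
I3 -> (10, 11, 16, 17)  // WAW R1: wait I2 write@9
I4 -> (11, 18, 21, 22)  // RAW R1: wait I3 write@17
I5 -> (18, 23, 28, 29)  // struct: FPMUL busy until I3 writes@17, RAW R3: wait I4 write@22
I6 -> (30, 31, 36, 37)  // struct: FPMUL busy until I5 writes@29
I7 -> (31, 38, 41, 42)  // RAW R1: wait I6 write@37
I8 -> (32, 38, 39, 40)  // RAW R1: wait I6 write@37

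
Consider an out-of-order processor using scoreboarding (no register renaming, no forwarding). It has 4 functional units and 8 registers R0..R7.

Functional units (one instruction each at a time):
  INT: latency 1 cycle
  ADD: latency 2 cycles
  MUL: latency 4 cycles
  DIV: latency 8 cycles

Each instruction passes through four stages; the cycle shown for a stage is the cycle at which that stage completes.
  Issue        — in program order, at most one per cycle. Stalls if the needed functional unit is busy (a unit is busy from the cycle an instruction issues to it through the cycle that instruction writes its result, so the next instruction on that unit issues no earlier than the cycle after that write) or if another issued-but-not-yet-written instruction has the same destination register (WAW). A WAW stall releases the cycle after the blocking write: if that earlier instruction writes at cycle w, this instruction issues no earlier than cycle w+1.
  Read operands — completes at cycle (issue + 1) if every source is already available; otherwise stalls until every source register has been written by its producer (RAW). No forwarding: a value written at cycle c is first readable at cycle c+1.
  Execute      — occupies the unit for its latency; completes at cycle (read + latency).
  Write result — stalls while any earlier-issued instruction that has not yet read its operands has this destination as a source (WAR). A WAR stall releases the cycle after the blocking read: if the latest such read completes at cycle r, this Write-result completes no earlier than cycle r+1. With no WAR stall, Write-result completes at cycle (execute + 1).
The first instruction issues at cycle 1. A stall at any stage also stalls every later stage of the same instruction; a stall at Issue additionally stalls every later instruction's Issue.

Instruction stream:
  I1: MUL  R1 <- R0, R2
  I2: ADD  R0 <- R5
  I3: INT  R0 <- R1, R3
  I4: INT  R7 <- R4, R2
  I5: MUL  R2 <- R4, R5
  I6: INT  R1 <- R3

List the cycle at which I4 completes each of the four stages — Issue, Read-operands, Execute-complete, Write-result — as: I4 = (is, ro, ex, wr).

c1: issue I1 (MUL)
c2: I1 read-ops · issue I2 (ADD)
c3: I2 read-ops
c5: I2 finished on ADD
c6: I1 finished on MUL · I2→R0
c7: I1→R1 · issue I3 (INT)
c8: I3 read-ops
c9: I3 finished on INT
c10: I3→R0
c11: issue I4 (INT)
c12: I4 read-ops · issue I5 (MUL)
c13: I4 finished on INT · I5 read-ops
c14: I4→R7
c15: issue I6 (INT)
c16: I6 read-ops
c17: I5 finished on MUL · I6 finished on INT
c18: I5→R2 · I6→R1

I4 = (11, 12, 13, 14)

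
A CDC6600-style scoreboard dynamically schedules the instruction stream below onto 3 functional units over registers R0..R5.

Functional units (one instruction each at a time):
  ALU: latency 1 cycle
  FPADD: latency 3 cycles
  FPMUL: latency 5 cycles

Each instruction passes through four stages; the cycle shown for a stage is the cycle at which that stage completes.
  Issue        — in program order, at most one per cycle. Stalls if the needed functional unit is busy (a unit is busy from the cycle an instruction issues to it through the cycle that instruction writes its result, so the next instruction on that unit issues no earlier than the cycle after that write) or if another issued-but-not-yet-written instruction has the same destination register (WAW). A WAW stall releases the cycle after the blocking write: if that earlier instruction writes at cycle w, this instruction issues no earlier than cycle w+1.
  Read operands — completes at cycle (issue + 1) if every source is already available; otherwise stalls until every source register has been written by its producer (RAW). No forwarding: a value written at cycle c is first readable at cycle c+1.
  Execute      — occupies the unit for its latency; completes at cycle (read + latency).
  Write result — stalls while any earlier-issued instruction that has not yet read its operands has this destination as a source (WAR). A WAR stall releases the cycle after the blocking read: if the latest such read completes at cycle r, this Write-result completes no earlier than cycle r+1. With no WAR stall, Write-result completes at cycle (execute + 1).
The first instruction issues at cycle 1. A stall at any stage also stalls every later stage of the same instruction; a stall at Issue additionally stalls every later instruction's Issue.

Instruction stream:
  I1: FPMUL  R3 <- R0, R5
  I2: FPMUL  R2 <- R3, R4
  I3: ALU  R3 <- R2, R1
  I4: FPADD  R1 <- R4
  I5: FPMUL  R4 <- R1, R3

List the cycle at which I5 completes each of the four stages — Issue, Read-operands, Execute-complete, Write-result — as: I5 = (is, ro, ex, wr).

I5 = (17, 20, 25, 26)

c1: I1 dispatched to FPMUL
c2: I1 operands ready
c7: I1 complete
c8: R3←I1
c9: I2 dispatched to FPMUL
c10: I2 operands ready; I3 dispatched to ALU
c11: I4 dispatched to FPADD
c12: I4 operands ready
c15: I2 complete; I4 complete
c16: R2←I2
c17: I3 operands ready; I5 dispatched to FPMUL
c18: I3 complete; R1←I4
c19: R3←I3
c20: I5 operands ready
c25: I5 complete
c26: R4←I5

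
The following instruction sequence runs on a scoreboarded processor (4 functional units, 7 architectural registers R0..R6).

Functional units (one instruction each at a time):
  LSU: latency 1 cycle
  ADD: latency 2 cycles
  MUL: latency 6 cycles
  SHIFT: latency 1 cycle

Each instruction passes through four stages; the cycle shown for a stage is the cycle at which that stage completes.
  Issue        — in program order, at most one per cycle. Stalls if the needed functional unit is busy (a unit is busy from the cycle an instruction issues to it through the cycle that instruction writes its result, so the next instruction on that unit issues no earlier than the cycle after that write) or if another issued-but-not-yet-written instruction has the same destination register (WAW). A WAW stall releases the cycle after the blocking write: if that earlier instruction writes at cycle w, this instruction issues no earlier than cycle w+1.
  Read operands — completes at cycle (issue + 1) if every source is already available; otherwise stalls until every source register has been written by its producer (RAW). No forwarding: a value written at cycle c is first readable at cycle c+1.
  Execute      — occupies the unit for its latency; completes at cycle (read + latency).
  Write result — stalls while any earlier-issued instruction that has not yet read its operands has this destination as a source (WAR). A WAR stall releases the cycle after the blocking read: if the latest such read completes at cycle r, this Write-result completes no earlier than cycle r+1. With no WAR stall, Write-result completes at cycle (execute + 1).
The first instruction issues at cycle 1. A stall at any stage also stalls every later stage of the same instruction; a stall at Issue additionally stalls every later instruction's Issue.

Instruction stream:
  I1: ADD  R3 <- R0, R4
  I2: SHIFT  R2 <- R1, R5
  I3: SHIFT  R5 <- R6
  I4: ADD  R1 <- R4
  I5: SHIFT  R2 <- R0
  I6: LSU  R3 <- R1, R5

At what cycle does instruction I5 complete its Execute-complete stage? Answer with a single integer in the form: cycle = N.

cycle = 12

cycle 1: I1→ADD
cycle 2: I1 RO · I2→SHIFT
cycle 3: I2 RO
cycle 4: I1 EX · I2 EX
cycle 5: I1 WR R3 · I2 WR R2
cycle 6: I3→SHIFT
cycle 7: I3 RO · I4→ADD
cycle 8: I3 EX · I4 RO
cycle 9: I3 WR R5
cycle 10: I4 EX · I5→SHIFT
cycle 11: I4 WR R1 · I5 RO · I6→LSU
cycle 12: I5 EX · I6 RO
cycle 13: I5 WR R2 · I6 EX
cycle 14: I6 WR R3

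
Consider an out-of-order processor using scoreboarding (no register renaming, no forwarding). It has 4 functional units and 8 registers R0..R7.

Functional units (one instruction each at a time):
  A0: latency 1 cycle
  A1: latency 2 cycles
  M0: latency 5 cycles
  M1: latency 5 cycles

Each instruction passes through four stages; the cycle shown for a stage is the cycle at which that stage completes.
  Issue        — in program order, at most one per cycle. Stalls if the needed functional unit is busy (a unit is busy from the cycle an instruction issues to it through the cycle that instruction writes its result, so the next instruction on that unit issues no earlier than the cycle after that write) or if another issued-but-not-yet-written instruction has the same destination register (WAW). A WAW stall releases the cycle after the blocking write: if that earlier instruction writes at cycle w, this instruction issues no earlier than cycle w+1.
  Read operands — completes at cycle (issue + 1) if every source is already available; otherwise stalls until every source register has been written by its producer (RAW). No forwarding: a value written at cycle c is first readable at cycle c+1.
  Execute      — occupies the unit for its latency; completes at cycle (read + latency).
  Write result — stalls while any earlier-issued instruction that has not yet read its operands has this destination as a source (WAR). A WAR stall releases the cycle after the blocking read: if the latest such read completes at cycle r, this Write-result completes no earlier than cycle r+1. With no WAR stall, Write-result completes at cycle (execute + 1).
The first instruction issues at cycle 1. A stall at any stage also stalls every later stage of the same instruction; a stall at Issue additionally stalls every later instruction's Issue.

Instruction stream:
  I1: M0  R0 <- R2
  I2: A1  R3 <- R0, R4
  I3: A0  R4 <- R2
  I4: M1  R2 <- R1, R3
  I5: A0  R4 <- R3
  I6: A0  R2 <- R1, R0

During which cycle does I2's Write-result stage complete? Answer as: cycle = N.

cycle = 12

I1: IS=1 RO=2 EX=7 WR=8
I2: IS=2 RO=9 EX=11 WR=12  [RAW R0: wait I1 write@8]
I3: IS=3 RO=4 EX=5 WR=10  [WAR R4: wait I2 read@9]
I4: IS=4 RO=13 EX=18 WR=19  [RAW R3: wait I2 write@12]
I5: IS=11 RO=13 EX=14 WR=15  [struct: A0 busy until I3 writes@10; RAW R3: wait I2 write@12]
I6: IS=20 RO=21 EX=22 WR=23  [WAW R2: wait I4 write@19]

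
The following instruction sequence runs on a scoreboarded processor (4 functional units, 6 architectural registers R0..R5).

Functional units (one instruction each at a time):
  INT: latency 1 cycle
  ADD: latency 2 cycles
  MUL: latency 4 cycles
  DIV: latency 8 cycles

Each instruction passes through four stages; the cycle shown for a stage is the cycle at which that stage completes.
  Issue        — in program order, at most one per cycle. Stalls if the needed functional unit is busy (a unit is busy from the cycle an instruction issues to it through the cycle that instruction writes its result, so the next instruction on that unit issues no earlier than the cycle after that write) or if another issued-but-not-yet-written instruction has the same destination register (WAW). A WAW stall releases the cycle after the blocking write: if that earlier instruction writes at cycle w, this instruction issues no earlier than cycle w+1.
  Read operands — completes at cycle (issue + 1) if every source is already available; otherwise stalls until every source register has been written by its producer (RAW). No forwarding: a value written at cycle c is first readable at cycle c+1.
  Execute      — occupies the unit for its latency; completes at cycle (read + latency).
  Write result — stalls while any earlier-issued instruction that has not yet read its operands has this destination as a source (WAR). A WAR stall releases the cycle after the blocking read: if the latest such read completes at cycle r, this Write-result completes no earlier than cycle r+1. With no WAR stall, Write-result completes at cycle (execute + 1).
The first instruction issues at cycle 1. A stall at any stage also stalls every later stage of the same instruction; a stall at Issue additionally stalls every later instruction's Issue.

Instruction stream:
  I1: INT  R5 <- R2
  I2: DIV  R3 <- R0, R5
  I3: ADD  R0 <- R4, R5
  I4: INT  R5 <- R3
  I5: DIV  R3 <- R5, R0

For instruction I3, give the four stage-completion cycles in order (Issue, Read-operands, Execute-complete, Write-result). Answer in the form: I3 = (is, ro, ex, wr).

t=1  issue I1 (INT)
t=2  I1 read-ops, issue I2 (DIV)
t=3  I1 finished on INT, issue I3 (ADD)
t=4  I1→R5
t=5  I2 read-ops, I3 read-ops, issue I4 (INT)
t=7  I3 finished on ADD
t=8  I3→R0
t=13  I2 finished on DIV
t=14  I2→R3
t=15  I4 read-ops, issue I5 (DIV)
t=16  I4 finished on INT
t=17  I4→R5
t=18  I5 read-ops
t=26  I5 finished on DIV
t=27  I5→R3

I3 = (3, 5, 7, 8)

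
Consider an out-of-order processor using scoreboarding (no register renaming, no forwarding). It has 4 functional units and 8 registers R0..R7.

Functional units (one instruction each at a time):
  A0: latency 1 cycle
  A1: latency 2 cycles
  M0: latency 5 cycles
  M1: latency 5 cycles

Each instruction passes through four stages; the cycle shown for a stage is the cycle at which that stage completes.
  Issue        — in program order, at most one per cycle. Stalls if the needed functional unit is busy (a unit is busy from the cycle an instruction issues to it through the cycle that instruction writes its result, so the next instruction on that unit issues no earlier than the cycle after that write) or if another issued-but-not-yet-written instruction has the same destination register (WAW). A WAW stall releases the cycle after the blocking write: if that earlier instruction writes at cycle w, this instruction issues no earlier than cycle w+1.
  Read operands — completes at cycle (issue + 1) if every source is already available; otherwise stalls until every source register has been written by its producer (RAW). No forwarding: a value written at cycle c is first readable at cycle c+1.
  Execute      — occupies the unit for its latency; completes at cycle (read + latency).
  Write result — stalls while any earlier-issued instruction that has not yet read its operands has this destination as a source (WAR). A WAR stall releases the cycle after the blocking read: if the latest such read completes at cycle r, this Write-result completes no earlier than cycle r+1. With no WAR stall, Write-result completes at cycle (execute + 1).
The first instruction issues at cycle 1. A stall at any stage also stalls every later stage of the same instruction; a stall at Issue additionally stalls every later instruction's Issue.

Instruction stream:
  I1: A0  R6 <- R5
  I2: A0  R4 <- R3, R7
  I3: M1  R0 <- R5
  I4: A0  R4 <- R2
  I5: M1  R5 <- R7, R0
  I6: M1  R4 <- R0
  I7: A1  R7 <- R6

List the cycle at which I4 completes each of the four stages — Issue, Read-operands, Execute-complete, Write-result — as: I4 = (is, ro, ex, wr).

I4 = (9, 10, 11, 12)

  I1 | 1 | 2 | 3 | 4
  I2 | 5 | 6 | 7 | 8   struct: A0 busy until I1 writes@4
  I3 | 6 | 7 | 12 | 13
  I4 | 9 | 10 | 11 | 12   struct: A0 busy until I2 writes@8
  I5 | 14 | 15 | 20 | 21   struct: M1 busy until I3 writes@13
  I6 | 22 | 23 | 28 | 29   struct: M1 busy until I5 writes@21
  I7 | 23 | 24 | 26 | 27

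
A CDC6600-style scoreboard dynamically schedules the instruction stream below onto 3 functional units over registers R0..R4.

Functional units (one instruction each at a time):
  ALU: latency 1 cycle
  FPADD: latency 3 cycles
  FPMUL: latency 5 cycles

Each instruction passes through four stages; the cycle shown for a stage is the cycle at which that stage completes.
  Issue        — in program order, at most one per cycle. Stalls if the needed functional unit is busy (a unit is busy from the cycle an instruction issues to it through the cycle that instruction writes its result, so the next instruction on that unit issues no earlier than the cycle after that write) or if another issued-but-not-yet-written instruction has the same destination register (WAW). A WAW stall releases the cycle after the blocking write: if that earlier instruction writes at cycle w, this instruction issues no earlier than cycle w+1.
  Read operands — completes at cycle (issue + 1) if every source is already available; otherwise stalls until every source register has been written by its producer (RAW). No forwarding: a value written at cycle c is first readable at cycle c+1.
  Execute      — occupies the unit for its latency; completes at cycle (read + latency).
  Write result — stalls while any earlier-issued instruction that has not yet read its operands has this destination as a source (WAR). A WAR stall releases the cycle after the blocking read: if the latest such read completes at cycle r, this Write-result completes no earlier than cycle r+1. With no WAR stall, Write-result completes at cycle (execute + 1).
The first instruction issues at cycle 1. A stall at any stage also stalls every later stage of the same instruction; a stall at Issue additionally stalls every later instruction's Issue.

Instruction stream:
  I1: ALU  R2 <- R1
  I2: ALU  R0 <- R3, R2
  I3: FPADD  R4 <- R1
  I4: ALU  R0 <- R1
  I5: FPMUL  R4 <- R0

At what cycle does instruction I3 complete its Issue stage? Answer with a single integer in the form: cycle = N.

c1: I1 issues→ALU
c2: I1 reads
c3: I1 exec-done
c4: I1 writes R2
c5: I2 issues→ALU
c6: I2 reads; I3 issues→FPADD
c7: I2 exec-done; I3 reads
c8: I2 writes R0
c9: I4 issues→ALU
c10: I3 exec-done; I4 reads
c11: I3 writes R4; I4 exec-done
c12: I4 writes R0; I5 issues→FPMUL
c13: I5 reads
c18: I5 exec-done
c19: I5 writes R4

cycle = 6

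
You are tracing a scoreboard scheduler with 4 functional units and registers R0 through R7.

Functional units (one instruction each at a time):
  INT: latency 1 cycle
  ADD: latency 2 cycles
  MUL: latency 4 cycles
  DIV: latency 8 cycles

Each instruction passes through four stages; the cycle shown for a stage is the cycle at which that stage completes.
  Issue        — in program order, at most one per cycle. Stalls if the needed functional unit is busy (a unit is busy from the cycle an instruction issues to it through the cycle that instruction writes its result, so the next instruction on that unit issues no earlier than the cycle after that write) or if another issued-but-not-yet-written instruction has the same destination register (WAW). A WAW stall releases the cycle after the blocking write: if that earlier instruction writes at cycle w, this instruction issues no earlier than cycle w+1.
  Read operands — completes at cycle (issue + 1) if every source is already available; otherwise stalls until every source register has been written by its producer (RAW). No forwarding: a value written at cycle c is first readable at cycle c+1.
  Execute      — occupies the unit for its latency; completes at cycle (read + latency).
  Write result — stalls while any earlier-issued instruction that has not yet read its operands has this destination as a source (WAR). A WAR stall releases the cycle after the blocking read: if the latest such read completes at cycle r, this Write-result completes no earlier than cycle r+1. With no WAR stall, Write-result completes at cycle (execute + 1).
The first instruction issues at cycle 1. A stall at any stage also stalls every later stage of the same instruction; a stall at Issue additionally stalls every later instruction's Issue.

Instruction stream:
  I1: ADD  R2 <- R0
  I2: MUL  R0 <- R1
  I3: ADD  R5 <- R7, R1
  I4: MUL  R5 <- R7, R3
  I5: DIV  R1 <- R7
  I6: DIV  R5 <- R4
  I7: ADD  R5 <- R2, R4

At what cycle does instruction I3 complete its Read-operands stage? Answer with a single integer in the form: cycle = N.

cycle = 7

1) issue 1, read 2, done 4, write 5
2) issue 2, read 3, done 7, write 8
3) issue 6, read 7, done 9, write 10  <struct: ADD busy until I1 writes@5>
4) issue 11, read 12, done 16, write 17  <WAW R5: wait I3 write@10>
5) issue 12, read 13, done 21, write 22
6) issue 23, read 24, done 32, write 33  <struct: DIV busy until I5 writes@22>
7) issue 34, read 35, done 37, write 38  <WAW R5: wait I6 write@33>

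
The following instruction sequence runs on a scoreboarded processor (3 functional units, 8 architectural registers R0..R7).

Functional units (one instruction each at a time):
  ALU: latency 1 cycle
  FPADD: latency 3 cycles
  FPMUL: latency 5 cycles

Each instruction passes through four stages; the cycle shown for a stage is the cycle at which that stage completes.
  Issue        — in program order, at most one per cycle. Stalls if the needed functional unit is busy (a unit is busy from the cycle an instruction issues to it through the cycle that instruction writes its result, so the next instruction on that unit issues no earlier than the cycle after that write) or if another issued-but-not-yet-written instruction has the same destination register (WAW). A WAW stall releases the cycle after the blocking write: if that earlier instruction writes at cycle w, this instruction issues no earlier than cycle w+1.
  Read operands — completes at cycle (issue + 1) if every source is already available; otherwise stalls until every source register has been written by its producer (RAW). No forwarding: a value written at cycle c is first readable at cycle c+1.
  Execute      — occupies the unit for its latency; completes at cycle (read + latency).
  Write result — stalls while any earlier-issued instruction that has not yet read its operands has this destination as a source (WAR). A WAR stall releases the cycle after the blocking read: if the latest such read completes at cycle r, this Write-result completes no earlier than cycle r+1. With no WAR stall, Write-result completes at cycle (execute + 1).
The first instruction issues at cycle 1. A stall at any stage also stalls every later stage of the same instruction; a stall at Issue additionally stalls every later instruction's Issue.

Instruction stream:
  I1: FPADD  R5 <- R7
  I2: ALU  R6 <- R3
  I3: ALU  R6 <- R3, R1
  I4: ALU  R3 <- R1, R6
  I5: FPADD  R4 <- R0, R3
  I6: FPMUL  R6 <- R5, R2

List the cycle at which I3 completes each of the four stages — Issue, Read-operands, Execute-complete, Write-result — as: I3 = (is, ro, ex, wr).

I3 = (6, 7, 8, 9)

I1: IS=1 RO=2 EX=5 WR=6
I2: IS=2 RO=3 EX=4 WR=5
I3: IS=6 RO=7 EX=8 WR=9  [struct: ALU busy until I2 writes@5]
I4: IS=10 RO=11 EX=12 WR=13  [struct: ALU busy until I3 writes@9]
I5: IS=11 RO=14 EX=17 WR=18  [RAW R3: wait I4 write@13]
I6: IS=12 RO=13 EX=18 WR=19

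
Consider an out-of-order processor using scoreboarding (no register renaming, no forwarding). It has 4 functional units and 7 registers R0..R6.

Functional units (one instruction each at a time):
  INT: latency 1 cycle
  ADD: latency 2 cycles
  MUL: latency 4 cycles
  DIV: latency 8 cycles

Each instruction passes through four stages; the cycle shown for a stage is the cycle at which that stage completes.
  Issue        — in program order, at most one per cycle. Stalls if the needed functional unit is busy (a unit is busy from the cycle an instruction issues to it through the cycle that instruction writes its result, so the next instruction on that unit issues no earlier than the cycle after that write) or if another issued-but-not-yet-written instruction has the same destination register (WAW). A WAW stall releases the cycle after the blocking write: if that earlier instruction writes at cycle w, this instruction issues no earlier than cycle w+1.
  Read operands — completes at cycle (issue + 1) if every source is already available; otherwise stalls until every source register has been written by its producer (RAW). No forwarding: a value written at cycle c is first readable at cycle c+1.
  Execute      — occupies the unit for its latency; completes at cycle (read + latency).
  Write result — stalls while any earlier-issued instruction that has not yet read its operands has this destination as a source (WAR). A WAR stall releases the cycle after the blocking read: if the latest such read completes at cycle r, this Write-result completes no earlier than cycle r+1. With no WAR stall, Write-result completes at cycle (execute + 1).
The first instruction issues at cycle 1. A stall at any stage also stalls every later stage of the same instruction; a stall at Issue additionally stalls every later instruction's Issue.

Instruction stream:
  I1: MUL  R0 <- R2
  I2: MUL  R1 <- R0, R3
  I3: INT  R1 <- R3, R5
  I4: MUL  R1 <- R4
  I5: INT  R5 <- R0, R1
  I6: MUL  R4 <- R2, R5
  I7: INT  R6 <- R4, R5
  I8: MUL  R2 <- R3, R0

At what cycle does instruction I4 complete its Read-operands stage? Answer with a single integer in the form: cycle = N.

cycle = 20

I1: IS=1 RO=2 EX=6 WR=7
I2: IS=8 RO=9 EX=13 WR=14  [struct: MUL busy until I1 writes@7]
I3: IS=15 RO=16 EX=17 WR=18  [WAW R1: wait I2 write@14]
I4: IS=19 RO=20 EX=24 WR=25  [WAW R1: wait I3 write@18]
I5: IS=20 RO=26 EX=27 WR=28  [RAW R1: wait I4 write@25]
I6: IS=26 RO=29 EX=33 WR=34  [struct: MUL busy until I4 writes@25; RAW R5: wait I5 write@28]
I7: IS=29 RO=35 EX=36 WR=37  [struct: INT busy until I5 writes@28; RAW R4: wait I6 write@34]
I8: IS=35 RO=36 EX=40 WR=41  [struct: MUL busy until I6 writes@34]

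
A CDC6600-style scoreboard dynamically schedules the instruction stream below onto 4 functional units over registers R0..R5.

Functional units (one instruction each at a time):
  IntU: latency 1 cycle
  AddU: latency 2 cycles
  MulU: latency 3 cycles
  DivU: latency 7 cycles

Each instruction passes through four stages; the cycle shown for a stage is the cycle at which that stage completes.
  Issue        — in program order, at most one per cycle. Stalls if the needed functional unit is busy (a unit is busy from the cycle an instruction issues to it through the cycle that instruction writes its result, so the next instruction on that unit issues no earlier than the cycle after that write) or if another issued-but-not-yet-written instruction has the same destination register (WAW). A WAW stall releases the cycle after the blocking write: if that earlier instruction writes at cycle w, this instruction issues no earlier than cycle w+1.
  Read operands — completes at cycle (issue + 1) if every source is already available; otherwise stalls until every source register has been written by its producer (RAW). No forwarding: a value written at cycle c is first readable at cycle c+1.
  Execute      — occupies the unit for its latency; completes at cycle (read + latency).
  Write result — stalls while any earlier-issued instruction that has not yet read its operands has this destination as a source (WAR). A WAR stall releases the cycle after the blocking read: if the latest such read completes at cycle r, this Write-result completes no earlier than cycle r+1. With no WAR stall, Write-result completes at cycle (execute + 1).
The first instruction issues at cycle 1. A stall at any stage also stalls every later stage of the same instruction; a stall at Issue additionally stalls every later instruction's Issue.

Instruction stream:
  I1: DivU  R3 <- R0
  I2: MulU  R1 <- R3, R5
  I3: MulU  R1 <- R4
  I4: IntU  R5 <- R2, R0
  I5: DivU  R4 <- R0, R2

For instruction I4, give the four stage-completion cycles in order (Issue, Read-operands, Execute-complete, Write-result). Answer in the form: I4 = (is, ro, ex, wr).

I4 = (17, 18, 19, 20)

[I1] 1/2/9/10
[I2] 2/11/14/15  (RAW R3: wait I1 write@10)
[I3] 16/17/20/21  (struct: MulU busy until I2 writes@15)
[I4] 17/18/19/20
[I5] 18/19/26/27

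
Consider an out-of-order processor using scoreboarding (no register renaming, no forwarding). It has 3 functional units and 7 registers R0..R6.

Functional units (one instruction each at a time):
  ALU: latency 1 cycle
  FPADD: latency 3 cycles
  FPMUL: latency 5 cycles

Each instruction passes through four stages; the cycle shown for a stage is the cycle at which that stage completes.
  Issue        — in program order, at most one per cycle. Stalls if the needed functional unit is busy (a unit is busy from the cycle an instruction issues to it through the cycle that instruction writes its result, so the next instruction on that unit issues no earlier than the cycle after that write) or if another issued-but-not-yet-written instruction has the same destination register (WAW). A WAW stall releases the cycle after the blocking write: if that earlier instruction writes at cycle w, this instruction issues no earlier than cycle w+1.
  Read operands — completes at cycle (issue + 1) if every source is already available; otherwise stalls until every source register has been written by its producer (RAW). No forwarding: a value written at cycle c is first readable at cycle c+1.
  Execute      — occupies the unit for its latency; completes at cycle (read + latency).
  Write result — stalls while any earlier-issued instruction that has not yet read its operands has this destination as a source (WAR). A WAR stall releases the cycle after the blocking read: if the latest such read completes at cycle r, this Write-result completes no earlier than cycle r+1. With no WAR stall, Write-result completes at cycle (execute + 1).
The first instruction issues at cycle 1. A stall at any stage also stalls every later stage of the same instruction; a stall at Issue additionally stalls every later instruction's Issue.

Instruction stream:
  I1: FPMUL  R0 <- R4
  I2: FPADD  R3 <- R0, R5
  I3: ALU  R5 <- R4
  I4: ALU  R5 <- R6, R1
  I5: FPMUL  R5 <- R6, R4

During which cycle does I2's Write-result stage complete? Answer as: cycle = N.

cycle = 13

c1: issue I1 (FPMUL)
c2: I1 read-ops · issue I2 (FPADD)
c3: issue I3 (ALU)
c4: I3 read-ops
c5: I3 finished on ALU
c7: I1 finished on FPMUL
c8: I1→R0
c9: I2 read-ops
c10: I3→R5
c11: issue I4 (ALU)
c12: I2 finished on FPADD · I4 read-ops
c13: I2→R3 · I4 finished on ALU
c14: I4→R5
c15: issue I5 (FPMUL)
c16: I5 read-ops
c21: I5 finished on FPMUL
c22: I5→R5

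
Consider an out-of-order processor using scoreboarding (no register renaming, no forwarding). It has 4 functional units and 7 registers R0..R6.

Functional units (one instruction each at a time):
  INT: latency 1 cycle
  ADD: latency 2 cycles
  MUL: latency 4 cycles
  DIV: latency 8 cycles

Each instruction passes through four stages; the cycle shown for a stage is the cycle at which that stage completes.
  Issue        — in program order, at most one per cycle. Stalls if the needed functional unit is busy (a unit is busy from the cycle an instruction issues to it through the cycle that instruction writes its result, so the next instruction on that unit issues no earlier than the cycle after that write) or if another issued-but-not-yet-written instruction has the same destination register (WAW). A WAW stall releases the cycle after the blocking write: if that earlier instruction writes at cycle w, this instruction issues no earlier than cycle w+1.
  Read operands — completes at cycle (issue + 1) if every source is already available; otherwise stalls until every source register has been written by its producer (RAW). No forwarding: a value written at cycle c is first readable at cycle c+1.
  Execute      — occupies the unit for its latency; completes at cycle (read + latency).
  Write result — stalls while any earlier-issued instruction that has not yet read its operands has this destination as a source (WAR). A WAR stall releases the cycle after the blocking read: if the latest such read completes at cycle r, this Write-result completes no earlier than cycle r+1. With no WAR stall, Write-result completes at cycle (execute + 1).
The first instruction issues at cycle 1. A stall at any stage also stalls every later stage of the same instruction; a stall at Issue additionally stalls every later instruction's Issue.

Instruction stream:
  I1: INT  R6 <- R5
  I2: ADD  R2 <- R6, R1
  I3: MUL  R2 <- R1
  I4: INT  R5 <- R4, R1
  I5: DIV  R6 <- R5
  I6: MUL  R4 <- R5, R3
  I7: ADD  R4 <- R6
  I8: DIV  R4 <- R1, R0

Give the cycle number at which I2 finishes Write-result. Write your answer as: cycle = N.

cycle = 8

I1  is:1  ro:2  ex:3  wr:4
I2  is:2  ro:5  ex:7  wr:8  — RAW R6: wait I1 write@4
I3  is:9  ro:10  ex:14  wr:15  — WAW R2: wait I2 write@8
I4  is:10  ro:11  ex:12  wr:13
I5  is:11  ro:14  ex:22  wr:23  — RAW R5: wait I4 write@13
I6  is:16  ro:17  ex:21  wr:22  — struct: MUL busy until I3 writes@15
I7  is:23  ro:24  ex:26  wr:27  — WAW R4: wait I6 write@22
I8  is:28  ro:29  ex:37  wr:38  — WAW R4: wait I7 write@27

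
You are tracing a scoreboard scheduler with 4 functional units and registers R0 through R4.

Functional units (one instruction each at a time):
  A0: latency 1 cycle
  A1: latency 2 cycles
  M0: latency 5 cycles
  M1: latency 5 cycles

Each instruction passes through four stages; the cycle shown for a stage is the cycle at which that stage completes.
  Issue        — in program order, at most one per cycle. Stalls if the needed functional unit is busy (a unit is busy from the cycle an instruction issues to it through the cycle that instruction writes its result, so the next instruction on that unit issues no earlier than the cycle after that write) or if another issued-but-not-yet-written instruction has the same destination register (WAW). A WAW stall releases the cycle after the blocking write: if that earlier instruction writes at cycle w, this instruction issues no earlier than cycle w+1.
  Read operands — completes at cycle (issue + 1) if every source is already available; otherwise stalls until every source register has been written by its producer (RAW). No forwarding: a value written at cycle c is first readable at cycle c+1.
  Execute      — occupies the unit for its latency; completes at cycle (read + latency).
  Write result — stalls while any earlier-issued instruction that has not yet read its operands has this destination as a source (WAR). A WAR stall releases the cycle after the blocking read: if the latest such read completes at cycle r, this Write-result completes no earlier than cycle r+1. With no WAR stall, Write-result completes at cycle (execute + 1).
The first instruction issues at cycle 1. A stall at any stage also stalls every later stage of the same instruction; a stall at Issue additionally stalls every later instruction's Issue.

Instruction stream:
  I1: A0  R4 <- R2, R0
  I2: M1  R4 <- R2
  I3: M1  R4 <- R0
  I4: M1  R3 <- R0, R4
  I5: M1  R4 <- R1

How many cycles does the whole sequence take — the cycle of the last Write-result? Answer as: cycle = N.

cycle = 36

c1: issue I1 (A0)
c2: I1 read-ops
c3: I1 finished on A0
c4: I1→R4
c5: issue I2 (M1)
c6: I2 read-ops
c11: I2 finished on M1
c12: I2→R4
c13: issue I3 (M1)
c14: I3 read-ops
c19: I3 finished on M1
c20: I3→R4
c21: issue I4 (M1)
c22: I4 read-ops
c27: I4 finished on M1
c28: I4→R3
c29: issue I5 (M1)
c30: I5 read-ops
c35: I5 finished on M1
c36: I5→R4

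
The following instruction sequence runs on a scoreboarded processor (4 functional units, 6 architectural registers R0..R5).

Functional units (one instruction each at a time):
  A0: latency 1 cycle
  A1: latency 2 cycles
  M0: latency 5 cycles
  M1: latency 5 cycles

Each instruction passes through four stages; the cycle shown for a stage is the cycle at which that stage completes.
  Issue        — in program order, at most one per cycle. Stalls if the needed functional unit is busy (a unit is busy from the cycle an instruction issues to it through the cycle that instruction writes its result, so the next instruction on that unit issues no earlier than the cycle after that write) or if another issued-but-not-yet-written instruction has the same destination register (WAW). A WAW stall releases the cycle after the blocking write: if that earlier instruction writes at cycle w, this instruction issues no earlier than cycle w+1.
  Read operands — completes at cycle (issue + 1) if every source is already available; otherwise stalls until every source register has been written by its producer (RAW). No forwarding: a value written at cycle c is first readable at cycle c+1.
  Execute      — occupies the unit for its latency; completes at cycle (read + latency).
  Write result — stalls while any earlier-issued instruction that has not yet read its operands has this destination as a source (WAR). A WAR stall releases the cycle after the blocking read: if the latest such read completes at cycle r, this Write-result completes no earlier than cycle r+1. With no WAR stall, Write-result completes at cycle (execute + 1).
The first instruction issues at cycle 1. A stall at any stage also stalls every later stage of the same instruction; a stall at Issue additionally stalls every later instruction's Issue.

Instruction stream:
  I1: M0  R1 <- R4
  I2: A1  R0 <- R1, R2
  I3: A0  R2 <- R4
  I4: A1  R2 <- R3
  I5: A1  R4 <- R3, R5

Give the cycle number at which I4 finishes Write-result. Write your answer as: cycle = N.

[1] I1→M0
[2] I1 RO | I2→A1
[3] I3→A0
[4] I3 RO
[5] I3 EX
[7] I1 EX
[8] I1 WR R1
[9] I2 RO
[10] I3 WR R2
[11] I2 EX
[12] I2 WR R0
[13] I4→A1
[14] I4 RO
[16] I4 EX
[17] I4 WR R2
[18] I5→A1
[19] I5 RO
[21] I5 EX
[22] I5 WR R4

cycle = 17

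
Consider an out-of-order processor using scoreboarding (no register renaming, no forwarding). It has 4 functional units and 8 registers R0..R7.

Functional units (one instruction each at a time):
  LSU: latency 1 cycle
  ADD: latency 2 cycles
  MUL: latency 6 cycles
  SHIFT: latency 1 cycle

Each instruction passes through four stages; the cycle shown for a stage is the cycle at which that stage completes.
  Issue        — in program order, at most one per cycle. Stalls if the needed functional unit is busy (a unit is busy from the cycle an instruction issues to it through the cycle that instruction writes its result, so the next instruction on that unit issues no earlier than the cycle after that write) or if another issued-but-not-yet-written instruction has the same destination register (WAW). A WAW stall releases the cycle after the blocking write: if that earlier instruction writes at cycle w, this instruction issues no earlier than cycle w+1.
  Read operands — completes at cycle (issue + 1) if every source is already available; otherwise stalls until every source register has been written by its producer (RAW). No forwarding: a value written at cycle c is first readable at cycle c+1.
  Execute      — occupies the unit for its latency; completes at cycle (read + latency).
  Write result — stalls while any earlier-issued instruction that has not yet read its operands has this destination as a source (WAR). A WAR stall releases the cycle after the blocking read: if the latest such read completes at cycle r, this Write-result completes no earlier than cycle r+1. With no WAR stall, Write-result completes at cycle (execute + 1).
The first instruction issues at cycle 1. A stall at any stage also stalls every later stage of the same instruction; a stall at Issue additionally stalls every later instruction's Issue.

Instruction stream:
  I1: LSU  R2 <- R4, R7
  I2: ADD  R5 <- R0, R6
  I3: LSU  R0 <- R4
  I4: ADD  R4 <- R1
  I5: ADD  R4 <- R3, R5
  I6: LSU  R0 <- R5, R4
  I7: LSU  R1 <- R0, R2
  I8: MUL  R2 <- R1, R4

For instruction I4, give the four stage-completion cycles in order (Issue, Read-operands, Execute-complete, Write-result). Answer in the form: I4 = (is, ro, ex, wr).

I4 = (7, 8, 10, 11)

I1 -> (1, 2, 3, 4)
I2 -> (2, 3, 5, 6)
I3 -> (5, 6, 7, 8)  // struct: LSU busy until I1 writes@4
I4 -> (7, 8, 10, 11)  // struct: ADD busy until I2 writes@6
I5 -> (12, 13, 15, 16)  // struct: ADD busy until I4 writes@11
I6 -> (13, 17, 18, 19)  // RAW R4: wait I5 write@16
I7 -> (20, 21, 22, 23)  // struct: LSU busy until I6 writes@19
I8 -> (21, 24, 30, 31)  // RAW R1: wait I7 write@23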